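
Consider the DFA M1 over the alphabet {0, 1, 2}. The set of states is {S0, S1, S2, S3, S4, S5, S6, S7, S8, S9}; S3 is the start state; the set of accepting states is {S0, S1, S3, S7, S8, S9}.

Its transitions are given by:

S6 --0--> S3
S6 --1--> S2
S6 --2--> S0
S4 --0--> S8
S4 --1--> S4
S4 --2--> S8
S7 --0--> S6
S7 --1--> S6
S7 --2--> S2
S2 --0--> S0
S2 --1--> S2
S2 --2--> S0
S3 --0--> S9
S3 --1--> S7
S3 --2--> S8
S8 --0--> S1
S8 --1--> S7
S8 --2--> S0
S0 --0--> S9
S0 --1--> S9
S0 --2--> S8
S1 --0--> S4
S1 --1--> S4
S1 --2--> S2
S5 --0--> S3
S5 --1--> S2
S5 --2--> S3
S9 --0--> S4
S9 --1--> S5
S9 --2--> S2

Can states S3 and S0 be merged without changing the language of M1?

Yes

Start with accepting vs non-accepting: {S0,S1,S3,S7,S8,S9} | {S2,S4,S5,S6}.
On input 0, block {S0,S1,S3,S7,S8,S9} splits into {S0,S3,S8} and {S1,S7,S9}.
Stable partition: {S0,S3,S8} | {S2,S4,S5,S6} | {S1,S7,S9} — 3 equivalence classes.
S3 and S0 lie in the same block of the stable partition, so they are equivalent — no string distinguishes them.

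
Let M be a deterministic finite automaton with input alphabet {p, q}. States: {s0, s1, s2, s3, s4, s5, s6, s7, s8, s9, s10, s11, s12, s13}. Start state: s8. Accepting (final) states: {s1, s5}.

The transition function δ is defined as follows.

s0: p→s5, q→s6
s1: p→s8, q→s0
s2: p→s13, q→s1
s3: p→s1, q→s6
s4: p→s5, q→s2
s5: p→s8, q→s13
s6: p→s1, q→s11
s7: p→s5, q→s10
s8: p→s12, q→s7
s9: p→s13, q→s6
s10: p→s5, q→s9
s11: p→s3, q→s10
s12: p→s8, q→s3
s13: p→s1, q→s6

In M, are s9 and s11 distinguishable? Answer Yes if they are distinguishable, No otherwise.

Reachable states from the start: {s0,s1,s3,s5,s6,s7,s8,s9,s10,s11,s12,s13}. Unreachable: {s2,s4} — drop them.
Initial partition by acceptance: {s1,s5} | {s0,s3,s6,s7,s8,s9,s10,s11,s12,s13}.
Split {s0,s3,s6,s7,s8,s9,s10,s11,s12,s13} by δ(·,p) → {s0,s3,s6,s7,s10,s13} and {s8,s9,s11,s12}.
Split {s0,s3,s6,s7,s10,s13} by δ(·,q) → {s0,s3,s7,s13} and {s6,s10}.
On input p, block {s8,s9,s11,s12} splits into {s8,s12} and {s9,s11}.
The partition is now stable with 5 blocks: {s1,s5} | {s0,s3,s7,s13} | {s8,s12} | {s6,s10} | {s9,s11}.
s9 and s11 lie in the same block of the stable partition, so they are equivalent — no string distinguishes them.

No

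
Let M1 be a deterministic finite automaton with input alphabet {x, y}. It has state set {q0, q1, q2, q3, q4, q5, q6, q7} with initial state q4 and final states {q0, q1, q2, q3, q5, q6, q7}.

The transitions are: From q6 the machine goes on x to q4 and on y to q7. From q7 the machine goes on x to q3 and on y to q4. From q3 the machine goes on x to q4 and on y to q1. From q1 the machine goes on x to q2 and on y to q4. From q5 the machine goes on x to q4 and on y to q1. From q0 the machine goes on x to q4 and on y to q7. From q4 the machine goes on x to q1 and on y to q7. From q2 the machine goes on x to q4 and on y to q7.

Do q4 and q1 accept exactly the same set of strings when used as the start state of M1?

No

Reachable states from the start: {q1,q2,q3,q4,q7}. Unreachable: {q0,q5,q6} — drop them.
P0 = {q1,q2,q3,q7} | {q4}.
Split {q1,q2,q3,q7} by δ(·,x) → {q1,q7} and {q2,q3}.
No further refinement is possible. Final partition (3 blocks): {q1,q7} | {q4} | {q2,q3}.
q4 and q1 end up in different blocks, so they are distinguishable. For instance, the string 'ε' is accepted from only q1.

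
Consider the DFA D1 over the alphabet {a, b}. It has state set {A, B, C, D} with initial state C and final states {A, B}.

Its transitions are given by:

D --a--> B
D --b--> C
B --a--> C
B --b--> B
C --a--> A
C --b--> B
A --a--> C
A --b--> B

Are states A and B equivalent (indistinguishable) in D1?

Yes

Reachable states from the start: {A,B,C}. Unreachable: {D} — drop them.
P0 = {A,B} | {C}.
The partition is now stable with 2 blocks: {A,B} | {C}.
A and B lie in the same block of the stable partition, so they are equivalent — no string distinguishes them.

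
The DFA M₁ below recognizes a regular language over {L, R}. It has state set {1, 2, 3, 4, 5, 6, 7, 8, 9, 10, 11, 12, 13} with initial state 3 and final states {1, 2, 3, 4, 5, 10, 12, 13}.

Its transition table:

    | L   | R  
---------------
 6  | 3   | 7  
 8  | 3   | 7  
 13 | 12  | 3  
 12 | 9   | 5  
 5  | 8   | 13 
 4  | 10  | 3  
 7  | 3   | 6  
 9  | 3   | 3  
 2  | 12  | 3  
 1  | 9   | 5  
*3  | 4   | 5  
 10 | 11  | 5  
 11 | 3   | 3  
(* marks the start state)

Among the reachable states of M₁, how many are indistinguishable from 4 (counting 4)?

2

First remove the unreachable states {1,2}; 11 states remain.
Initial partition by acceptance: {3,4,5,10,12,13} | {6,7,8,9,11}.
Refine {3,4,5,10,12,13} on symbol L: members go to different blocks, giving {3,4,13} and {5,10,12}.
Refine {3,4,13} on symbol L: members go to different blocks, giving {4,13} and {3}.
Refine {6,7,8,9,11} on symbol R: members go to different blocks, giving {6,7,8} and {9,11}.
Split {5,10,12} by δ(·,L) → {10,12} and {5}.
No further refinement is possible. Final partition (6 blocks): {4,13} | {6,7,8} | {10,12} | {3} | {9,11} | {5}.
State 4 belongs to the block {4,13}, which has 2 states.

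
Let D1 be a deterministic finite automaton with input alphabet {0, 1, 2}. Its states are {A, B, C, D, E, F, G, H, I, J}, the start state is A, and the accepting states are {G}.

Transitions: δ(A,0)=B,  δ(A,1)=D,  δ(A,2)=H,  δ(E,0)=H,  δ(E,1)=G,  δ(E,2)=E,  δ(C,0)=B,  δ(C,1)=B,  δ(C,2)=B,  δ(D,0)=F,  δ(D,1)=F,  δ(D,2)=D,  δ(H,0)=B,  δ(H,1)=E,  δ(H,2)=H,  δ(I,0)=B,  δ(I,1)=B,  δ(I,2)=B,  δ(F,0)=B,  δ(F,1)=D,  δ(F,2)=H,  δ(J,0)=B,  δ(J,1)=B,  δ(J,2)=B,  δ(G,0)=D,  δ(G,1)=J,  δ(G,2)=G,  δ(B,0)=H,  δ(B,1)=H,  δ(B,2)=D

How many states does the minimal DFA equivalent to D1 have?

7

Reachable states from the start: {A,B,D,E,F,G,H,J}. Unreachable: {C,I} — drop them.
P0 = {G} | {A,B,D,E,F,H,J}.
Split {A,B,D,E,F,H,J} by δ(·,1) → {A,B,D,F,H,J} and {E}.
On input 1, block {A,B,D,F,H,J} splits into {A,B,D,F,J} and {H}.
Split {A,B,D,F,J} by δ(·,0) → {A,D,F,J} and {B}.
Split {A,D,F,J} by δ(·,0) → {A,F,J} and {D}.
Refine {A,F,J} on symbol 1: members go to different blocks, giving {A,F} and {J}.
Stable partition: {G} | {A,F} | {E} | {H} | {B} | {D} | {J} — 7 equivalence classes.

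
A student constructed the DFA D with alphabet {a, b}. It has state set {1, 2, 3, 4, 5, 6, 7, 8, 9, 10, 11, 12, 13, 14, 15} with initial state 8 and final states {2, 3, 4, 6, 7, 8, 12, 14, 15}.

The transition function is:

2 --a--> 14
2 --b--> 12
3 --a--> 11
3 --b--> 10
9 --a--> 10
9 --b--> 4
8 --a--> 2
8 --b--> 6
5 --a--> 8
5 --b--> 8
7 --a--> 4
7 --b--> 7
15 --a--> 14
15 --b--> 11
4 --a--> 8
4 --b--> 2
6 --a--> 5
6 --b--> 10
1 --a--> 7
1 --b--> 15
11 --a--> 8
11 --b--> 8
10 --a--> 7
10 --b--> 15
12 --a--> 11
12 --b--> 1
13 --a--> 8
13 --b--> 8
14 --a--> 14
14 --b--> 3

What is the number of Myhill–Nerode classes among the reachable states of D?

States {9,13} cannot be reached from the start state, so discard them.
Initial partition by acceptance: {2,3,4,6,7,8,12,14,15} | {1,5,10,11}.
Split {2,3,4,6,7,8,12,14,15} by δ(·,a) → {2,4,7,8,14,15} and {3,6,12}.
Split {2,4,7,8,14,15} by δ(·,b) → {2,8,14} and {4,7} and {15}.
On input a, block {1,5,10,11} splits into {1,10} and {5,11}.
Refine {4,7} on symbol a: members go to different blocks, giving {4} and {7}.
Stable partition: {2,8,14} | {1,10} | {3,6,12} | {4} | {15} | {5,11} | {7} — 7 equivalence classes.

7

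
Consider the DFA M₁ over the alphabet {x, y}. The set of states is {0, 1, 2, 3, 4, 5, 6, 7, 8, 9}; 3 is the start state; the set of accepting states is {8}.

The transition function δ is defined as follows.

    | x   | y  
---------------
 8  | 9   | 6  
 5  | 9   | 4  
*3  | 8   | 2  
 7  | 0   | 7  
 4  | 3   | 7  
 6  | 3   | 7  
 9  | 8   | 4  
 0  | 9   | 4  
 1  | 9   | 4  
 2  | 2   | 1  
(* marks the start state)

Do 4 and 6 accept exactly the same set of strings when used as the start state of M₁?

Yes

Reachable states from the start: {0,1,2,3,4,6,7,8,9}. Unreachable: {5} — drop them.
P0 = {8} | {0,1,2,3,4,6,7,9}.
Split {0,1,2,3,4,6,7,9} by δ(·,x) → {0,1,2,4,6,7} and {3,9}.
Split {0,1,2,4,6,7} by δ(·,x) → {0,1,4,6} and {2,7}.
Split {0,1,4,6} by δ(·,y) → {0,1} and {4,6}.
Refine {3,9} on symbol y: members go to different blocks, giving {3} and {9}.
On input x, block {2,7} splits into {2} and {7}.
The partition is now stable with 7 blocks: {8} | {0,1} | {3} | {2} | {4,6} | {9} | {7}.
4 and 6 lie in the same block of the stable partition, so they are equivalent — no string distinguishes them.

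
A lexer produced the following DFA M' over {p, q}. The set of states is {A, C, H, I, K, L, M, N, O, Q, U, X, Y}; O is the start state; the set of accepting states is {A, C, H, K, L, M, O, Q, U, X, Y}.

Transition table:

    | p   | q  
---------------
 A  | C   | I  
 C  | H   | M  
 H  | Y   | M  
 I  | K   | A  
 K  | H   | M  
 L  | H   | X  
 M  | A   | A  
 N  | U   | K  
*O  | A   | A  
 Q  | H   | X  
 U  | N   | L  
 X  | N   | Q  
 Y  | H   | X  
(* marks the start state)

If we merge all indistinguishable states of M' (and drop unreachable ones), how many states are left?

All states are reachable from the start state.
P0 = {A,C,H,K,L,M,O,Q,U,X,Y} | {I,N}.
Refine {A,C,H,K,L,M,O,Q,U,X,Y} on symbol p: members go to different blocks, giving {A,C,H,K,L,M,O,Q,Y} and {U,X}.
Refine {A,C,H,K,L,M,O,Q,Y} on symbol q: members go to different blocks, giving {C,H,K,M,O} and {L,Q,Y} and {A}.
Split {C,H,K,M,O} by δ(·,p) → {M,O} and {C,K} and {H}.
Split {I,N} by δ(·,p) → {N} and {I}.
The partition is now stable with 8 blocks: {M,O} | {N} | {U,X} | {L,Q,Y} | {A} | {C,K} | {H} | {I}.

8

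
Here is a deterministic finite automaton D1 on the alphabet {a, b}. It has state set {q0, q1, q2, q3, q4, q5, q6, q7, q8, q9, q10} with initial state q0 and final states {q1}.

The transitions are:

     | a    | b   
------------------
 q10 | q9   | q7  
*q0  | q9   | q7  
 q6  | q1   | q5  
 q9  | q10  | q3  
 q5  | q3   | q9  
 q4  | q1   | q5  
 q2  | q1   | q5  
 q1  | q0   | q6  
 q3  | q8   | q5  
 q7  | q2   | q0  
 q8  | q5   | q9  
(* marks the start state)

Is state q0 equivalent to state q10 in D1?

First remove the unreachable states {q4}; 10 states remain.
Initial partition by acceptance: {q1} | {q0,q2,q3,q5,q6,q7,q8,q9,q10}.
On input a, block {q0,q2,q3,q5,q6,q7,q8,q9,q10} splits into {q0,q3,q5,q7,q8,q9,q10} and {q2,q6}.
On input a, block {q0,q3,q5,q7,q8,q9,q10} splits into {q0,q3,q5,q8,q9,q10} and {q7}.
Refine {q0,q3,q5,q8,q9,q10} on symbol b: members go to different blocks, giving {q3,q5,q8,q9} and {q0,q10}.
On input a, block {q3,q5,q8,q9} splits into {q3,q5,q8} and {q9}.
Refine {q3,q5,q8} on symbol b: members go to different blocks, giving {q5,q8} and {q3}.
Split {q5,q8} by δ(·,a) → {q5} and {q8}.
The partition is now stable with 8 blocks: {q1} | {q5} | {q2,q6} | {q7} | {q0,q10} | {q9} | {q3} | {q8}.
q0 and q10 lie in the same block of the stable partition, so they are equivalent — no string distinguishes them.

Yes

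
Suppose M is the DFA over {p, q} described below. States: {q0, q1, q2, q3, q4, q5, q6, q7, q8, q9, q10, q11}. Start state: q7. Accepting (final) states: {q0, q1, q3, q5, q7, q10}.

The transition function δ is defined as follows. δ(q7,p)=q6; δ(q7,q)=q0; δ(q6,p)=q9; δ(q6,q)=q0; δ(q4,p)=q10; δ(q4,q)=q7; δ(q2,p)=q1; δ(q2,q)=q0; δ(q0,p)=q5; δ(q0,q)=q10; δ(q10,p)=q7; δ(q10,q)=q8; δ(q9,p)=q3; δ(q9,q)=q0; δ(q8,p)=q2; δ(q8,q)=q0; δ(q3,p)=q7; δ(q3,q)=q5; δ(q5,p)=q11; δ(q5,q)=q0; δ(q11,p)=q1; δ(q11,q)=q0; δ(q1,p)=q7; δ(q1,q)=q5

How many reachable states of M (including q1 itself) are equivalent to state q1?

2

Reachable states from the start: {q0,q1,q2,q3,q5,q6,q7,q8,q9,q10,q11}. Unreachable: {q4} — drop them.
Initial partition by acceptance: {q0,q1,q3,q5,q7,q10} | {q2,q6,q8,q9,q11}.
On input p, block {q0,q1,q3,q5,q7,q10} splits into {q0,q1,q3,q10} and {q5,q7}.
Split {q0,q1,q3,q10} by δ(·,q) → {q1,q3} and {q0} and {q10}.
Split {q2,q6,q8,q9,q11} by δ(·,p) → {q2,q9,q11} and {q6,q8}.
On input p, block {q5,q7} splits into {q5} and {q7}.
The partition is now stable with 7 blocks: {q1,q3} | {q2,q9,q11} | {q5} | {q0} | {q10} | {q6,q8} | {q7}.
State q1 belongs to the block {q1,q3}, which has 2 states.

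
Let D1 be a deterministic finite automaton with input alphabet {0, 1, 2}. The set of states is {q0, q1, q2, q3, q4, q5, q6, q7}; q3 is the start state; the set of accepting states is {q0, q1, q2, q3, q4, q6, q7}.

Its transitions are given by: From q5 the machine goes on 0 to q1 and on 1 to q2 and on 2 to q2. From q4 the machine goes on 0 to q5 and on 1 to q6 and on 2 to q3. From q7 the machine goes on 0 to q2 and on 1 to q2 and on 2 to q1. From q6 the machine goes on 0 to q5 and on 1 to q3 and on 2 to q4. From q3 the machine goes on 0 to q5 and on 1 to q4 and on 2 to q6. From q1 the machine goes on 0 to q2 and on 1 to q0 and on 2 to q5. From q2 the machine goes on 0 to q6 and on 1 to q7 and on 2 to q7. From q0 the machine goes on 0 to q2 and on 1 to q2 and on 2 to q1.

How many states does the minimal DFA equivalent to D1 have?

Every state is reachable, so we keep all 8.
P0 = {q0,q1,q2,q3,q4,q6,q7} | {q5}.
Refine {q0,q1,q2,q3,q4,q6,q7} on symbol 0: members go to different blocks, giving {q0,q1,q2,q7} and {q3,q4,q6}.
Refine {q0,q1,q2,q7} on symbol 0: members go to different blocks, giving {q0,q1,q7} and {q2}.
Refine {q0,q1,q7} on symbol 1: members go to different blocks, giving {q0,q7} and {q1}.
Stable partition: {q0,q7} | {q5} | {q3,q4,q6} | {q2} | {q1} — 5 equivalence classes.

5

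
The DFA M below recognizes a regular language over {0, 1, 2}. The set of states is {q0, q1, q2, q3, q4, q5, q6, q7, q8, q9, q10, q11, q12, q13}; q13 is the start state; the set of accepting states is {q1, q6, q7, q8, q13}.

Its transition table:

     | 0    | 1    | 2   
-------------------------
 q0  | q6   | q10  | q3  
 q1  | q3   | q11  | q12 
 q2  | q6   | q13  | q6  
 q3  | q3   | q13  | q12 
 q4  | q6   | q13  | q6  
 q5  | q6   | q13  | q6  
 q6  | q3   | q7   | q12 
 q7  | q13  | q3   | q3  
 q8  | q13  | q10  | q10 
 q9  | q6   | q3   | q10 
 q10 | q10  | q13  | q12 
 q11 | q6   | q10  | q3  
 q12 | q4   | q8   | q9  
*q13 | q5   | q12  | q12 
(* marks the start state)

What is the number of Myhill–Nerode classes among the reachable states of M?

7

First remove the unreachable states {q0,q1,q2,q11}; 10 states remain.
Start with accepting vs non-accepting: {q6,q7,q8,q13} | {q3,q4,q5,q9,q10,q12}.
Split {q6,q7,q8,q13} by δ(·,0) → {q6,q13} and {q7,q8}.
Refine {q6,q13} on symbol 1: members go to different blocks, giving {q6} and {q13}.
On input 0, block {q3,q4,q5,q9,q10,q12} splits into {q3,q10,q12} and {q4,q5,q9}.
Refine {q3,q10,q12} on symbol 0: members go to different blocks, giving {q3,q10} and {q12}.
Split {q4,q5,q9} by δ(·,1) → {q4,q5} and {q9}.
Stable partition: {q6} | {q3,q10} | {q7,q8} | {q13} | {q4,q5} | {q12} | {q9} — 7 equivalence classes.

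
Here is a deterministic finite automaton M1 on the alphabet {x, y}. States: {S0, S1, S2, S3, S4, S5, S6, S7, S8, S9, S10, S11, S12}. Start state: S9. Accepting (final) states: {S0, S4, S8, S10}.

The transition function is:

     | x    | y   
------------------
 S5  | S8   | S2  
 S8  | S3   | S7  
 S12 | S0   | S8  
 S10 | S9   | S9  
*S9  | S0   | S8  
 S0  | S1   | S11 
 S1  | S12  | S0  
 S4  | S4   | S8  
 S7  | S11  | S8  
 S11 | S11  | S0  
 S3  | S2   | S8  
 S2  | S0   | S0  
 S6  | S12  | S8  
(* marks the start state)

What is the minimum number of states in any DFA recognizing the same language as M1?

4

States {S4,S5,S6,S10} cannot be reached from the start state, so discard them.
Initial partition by acceptance: {S0,S8} | {S1,S2,S3,S7,S9,S11,S12}.
Refine {S1,S2,S3,S7,S9,S11,S12} on symbol x: members go to different blocks, giving {S1,S3,S7,S11} and {S2,S9,S12}.
Split {S1,S3,S7,S11} by δ(·,x) → {S1,S3} and {S7,S11}.
Stable partition: {S0,S8} | {S1,S3} | {S2,S9,S12} | {S7,S11} — 4 equivalence classes.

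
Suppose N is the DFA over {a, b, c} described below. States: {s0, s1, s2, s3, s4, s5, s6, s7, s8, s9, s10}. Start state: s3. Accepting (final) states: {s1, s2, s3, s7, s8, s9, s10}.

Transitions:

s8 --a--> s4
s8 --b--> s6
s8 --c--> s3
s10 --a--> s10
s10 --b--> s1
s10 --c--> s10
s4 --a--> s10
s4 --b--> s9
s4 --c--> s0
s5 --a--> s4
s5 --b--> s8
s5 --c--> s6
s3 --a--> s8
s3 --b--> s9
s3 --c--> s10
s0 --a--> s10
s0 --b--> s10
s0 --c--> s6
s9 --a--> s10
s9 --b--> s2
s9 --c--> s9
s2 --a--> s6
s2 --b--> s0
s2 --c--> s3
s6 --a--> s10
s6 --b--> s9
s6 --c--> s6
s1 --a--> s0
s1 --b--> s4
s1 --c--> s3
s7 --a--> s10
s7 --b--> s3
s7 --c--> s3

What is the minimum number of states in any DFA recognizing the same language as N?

4

Reachable states from the start: {s0,s1,s2,s3,s4,s6,s8,s9,s10}. Unreachable: {s5,s7} — drop them.
Start with accepting vs non-accepting: {s1,s2,s3,s8,s9,s10} | {s0,s4,s6}.
Split {s1,s2,s3,s8,s9,s10} by δ(·,a) → {s1,s2,s8} and {s3,s9,s10}.
Refine {s3,s9,s10} on symbol a: members go to different blocks, giving {s9,s10} and {s3}.
Stable partition: {s1,s2,s8} | {s0,s4,s6} | {s9,s10} | {s3} — 4 equivalence classes.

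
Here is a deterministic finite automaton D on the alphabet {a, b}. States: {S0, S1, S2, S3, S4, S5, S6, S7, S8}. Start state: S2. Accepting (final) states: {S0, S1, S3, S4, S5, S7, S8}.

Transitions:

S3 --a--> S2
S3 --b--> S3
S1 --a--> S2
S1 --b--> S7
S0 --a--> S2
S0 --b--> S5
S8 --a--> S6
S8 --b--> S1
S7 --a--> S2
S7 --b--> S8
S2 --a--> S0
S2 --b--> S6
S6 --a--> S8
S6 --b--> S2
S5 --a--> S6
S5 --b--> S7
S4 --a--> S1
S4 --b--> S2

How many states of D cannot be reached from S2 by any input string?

2

No path from S2 leads to S3, S4; the other 7 states are all reachable.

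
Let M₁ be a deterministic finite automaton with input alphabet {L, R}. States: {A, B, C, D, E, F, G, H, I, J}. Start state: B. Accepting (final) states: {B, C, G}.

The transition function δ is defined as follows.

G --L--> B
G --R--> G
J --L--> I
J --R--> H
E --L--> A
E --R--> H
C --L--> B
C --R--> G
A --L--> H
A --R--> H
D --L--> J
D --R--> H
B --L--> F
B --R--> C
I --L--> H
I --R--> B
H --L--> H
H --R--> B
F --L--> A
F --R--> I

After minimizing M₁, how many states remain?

5

First remove the unreachable states {D,E,J}; 7 states remain.
P0 = {B,C,G} | {A,F,H,I}.
On input L, block {B,C,G} splits into {C,G} and {B}.
Refine {A,F,H,I} on symbol R: members go to different blocks, giving {A,F} and {H,I}.
Refine {A,F} on symbol L: members go to different blocks, giving {A} and {F}.
The partition is now stable with 5 blocks: {C,G} | {A} | {B} | {H,I} | {F}.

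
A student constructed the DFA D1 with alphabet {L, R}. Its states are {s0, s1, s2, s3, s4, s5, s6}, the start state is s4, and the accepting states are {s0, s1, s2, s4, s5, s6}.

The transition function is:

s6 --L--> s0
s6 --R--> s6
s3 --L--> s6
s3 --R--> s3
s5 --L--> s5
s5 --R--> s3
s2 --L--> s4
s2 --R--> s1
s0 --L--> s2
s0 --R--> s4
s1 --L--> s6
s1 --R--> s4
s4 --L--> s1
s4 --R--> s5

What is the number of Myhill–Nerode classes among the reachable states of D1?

All states are reachable from the start state.
Start with accepting vs non-accepting: {s0,s1,s2,s4,s5,s6} | {s3}.
Refine {s0,s1,s2,s4,s5,s6} on symbol R: members go to different blocks, giving {s0,s1,s2,s4,s6} and {s5}.
On input R, block {s0,s1,s2,s4,s6} splits into {s0,s1,s2,s6} and {s4}.
Refine {s0,s1,s2,s6} on symbol L: members go to different blocks, giving {s0,s1,s6} and {s2}.
On input L, block {s0,s1,s6} splits into {s1,s6} and {s0}.
Split {s1,s6} by δ(·,L) → {s1} and {s6}.
No further refinement is possible. Final partition (7 blocks): {s1} | {s3} | {s5} | {s4} | {s2} | {s0} | {s6}.

7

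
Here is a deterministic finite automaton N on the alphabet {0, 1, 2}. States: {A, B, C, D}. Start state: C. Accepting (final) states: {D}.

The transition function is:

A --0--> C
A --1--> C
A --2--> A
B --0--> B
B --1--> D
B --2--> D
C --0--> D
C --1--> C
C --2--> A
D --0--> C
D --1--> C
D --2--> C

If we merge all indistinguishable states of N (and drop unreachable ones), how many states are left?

States {B} cannot be reached from the start state, so discard them.
Initial partition by acceptance: {D} | {A,C}.
On input 0, block {A,C} splits into {A} and {C}.
No further refinement is possible. Final partition (3 blocks): {D} | {A} | {C}.

3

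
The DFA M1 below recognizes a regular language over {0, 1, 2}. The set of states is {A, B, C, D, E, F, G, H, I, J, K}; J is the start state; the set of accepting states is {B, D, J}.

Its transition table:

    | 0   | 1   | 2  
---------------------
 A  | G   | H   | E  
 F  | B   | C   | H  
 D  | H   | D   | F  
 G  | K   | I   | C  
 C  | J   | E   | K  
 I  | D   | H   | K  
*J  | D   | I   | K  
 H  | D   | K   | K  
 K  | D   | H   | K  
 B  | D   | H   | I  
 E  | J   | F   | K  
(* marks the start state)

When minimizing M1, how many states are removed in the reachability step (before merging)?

Starting at J and following transitions, the reachable set is {B, C, D, E, F, H, I, J, K}. That leaves A, G unreachable — 2 in total.

2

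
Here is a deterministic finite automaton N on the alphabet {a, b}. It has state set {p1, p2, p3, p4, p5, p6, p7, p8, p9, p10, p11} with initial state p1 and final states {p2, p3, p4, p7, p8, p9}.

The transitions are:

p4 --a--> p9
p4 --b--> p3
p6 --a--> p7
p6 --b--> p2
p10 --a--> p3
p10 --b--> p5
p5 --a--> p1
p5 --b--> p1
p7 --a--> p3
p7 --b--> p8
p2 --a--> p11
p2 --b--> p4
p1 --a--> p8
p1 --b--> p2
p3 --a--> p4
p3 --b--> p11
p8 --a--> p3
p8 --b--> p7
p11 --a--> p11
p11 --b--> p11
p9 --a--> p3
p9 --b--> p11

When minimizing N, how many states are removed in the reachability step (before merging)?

Starting at p1 and following transitions, the reachable set is {p1, p2, p3, p4, p7, p8, p9, p11}. That leaves p5, p6, p10 unreachable — 3 in total.

3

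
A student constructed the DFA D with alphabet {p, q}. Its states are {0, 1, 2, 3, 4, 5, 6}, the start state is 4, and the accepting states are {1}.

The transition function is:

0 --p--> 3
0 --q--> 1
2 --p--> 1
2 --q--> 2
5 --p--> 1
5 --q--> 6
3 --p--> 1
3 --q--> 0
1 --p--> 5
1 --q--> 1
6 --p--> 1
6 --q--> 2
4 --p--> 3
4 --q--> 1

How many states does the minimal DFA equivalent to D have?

Every state is reachable, so we keep all 7.
Start with accepting vs non-accepting: {1} | {0,2,3,4,5,6}.
Split {0,2,3,4,5,6} by δ(·,p) → {2,3,5,6} and {0,4}.
Split {2,3,5,6} by δ(·,q) → {2,5,6} and {3}.
Stable partition: {1} | {2,5,6} | {0,4} | {3} — 4 equivalence classes.

4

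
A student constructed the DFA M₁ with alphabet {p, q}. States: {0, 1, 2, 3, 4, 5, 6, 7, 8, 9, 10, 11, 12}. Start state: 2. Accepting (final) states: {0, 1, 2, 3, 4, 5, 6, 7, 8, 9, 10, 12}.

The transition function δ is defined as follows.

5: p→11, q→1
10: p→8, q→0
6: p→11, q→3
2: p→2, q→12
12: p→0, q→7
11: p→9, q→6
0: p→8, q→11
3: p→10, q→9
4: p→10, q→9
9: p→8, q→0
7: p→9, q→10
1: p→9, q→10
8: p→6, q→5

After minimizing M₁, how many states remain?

States {4} cannot be reached from the start state, so discard them.
Start with accepting vs non-accepting: {0,1,2,3,5,6,7,8,9,10,12} | {11}.
Split {0,1,2,3,5,6,7,8,9,10,12} by δ(·,p) → {0,1,2,3,7,8,9,10,12} and {5,6}.
Refine {0,1,2,3,7,8,9,10,12} on symbol p: members go to different blocks, giving {0,1,2,3,7,9,10,12} and {8}.
Refine {0,1,2,3,7,9,10,12} on symbol p: members go to different blocks, giving {1,2,3,7,12} and {0,9,10}.
On input p, block {1,2,3,7,12} splits into {1,3,7,12} and {2}.
Split {1,3,7,12} by δ(·,q) → {1,3,7} and {12}.
On input q, block {0,9,10} splits into {9,10} and {0}.
Stable partition: {1,3,7} | {11} | {5,6} | {8} | {9,10} | {2} | {12} | {0} — 8 equivalence classes.

8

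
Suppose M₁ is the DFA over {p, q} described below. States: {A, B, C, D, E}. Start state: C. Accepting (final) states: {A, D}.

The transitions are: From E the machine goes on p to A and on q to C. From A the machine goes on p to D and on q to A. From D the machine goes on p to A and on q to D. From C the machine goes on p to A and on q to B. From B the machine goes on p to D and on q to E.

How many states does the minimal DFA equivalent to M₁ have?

Start with accepting vs non-accepting: {A,D} | {B,C,E}.
Stable partition: {A,D} | {B,C,E} — 2 equivalence classes.

2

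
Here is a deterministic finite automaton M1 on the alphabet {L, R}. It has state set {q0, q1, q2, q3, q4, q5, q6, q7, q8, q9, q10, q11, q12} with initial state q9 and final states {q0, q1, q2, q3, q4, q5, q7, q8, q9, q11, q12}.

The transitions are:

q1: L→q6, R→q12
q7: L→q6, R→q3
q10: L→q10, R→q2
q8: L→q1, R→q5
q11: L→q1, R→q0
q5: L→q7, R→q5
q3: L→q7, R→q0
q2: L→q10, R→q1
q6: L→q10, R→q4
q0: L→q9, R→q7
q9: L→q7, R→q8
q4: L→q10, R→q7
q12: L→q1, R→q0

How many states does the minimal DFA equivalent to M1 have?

6

First remove the unreachable states {q11}; 12 states remain.
P0 = {q0,q1,q2,q3,q4,q5,q7,q8,q9,q12} | {q6,q10}.
Refine {q0,q1,q2,q3,q4,q5,q7,q8,q9,q12} on symbol L: members go to different blocks, giving {q0,q3,q5,q8,q9,q12} and {q1,q2,q4,q7}.
Split {q0,q3,q5,q8,q9,q12} by δ(·,L) → {q3,q5,q8,q9,q12} and {q0}.
Refine {q3,q5,q8,q9,q12} on symbol R: members go to different blocks, giving {q5,q8,q9} and {q3,q12}.
Refine {q1,q2,q4,q7} on symbol R: members go to different blocks, giving {q1,q7} and {q2,q4}.
No further refinement is possible. Final partition (6 blocks): {q5,q8,q9} | {q6,q10} | {q1,q7} | {q0} | {q3,q12} | {q2,q4}.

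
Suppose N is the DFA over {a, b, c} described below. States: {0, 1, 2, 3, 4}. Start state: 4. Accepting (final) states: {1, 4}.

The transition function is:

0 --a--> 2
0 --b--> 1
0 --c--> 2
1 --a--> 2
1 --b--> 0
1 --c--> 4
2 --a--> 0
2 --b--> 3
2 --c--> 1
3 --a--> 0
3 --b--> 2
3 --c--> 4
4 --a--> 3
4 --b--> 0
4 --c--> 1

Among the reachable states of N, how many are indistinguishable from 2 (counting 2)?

2

Every state is reachable, so we keep all 5.
Start with accepting vs non-accepting: {1,4} | {0,2,3}.
On input b, block {0,2,3} splits into {2,3} and {0}.
The partition is now stable with 3 blocks: {1,4} | {2,3} | {0}.
The equivalence class containing 2 is {2,3}, of size 2.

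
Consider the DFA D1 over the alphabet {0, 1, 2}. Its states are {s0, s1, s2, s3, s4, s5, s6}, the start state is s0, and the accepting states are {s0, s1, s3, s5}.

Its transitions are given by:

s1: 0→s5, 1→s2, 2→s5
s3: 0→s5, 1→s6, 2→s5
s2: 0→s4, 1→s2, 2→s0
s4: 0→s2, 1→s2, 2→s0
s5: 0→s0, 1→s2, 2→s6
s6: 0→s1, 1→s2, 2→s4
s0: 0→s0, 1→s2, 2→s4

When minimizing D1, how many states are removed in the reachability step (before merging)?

BFS from s0 reaches {s0, s2, s4}; the 4 state(s) s1, s3, s5, s6 are never visited.

4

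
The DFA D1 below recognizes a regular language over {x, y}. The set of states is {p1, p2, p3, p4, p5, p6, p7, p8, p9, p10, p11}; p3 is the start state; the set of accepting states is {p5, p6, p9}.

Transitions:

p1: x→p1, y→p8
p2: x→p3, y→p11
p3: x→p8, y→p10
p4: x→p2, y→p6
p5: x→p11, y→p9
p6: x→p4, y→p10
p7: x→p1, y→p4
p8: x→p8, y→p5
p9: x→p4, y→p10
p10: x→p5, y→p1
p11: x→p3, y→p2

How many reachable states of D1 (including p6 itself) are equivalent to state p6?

States {p7} cannot be reached from the start state, so discard them.
P0 = {p5,p6,p9} | {p1,p2,p3,p4,p8,p10,p11}.
Refine {p5,p6,p9} on symbol y: members go to different blocks, giving {p6,p9} and {p5}.
On input x, block {p1,p2,p3,p4,p8,p10,p11} splits into {p1,p2,p3,p4,p8,p11} and {p10}.
Split {p1,p2,p3,p4,p8,p11} by δ(·,y) → {p1,p2,p11} and {p3} and {p4} and {p8}.
On input x, block {p1,p2,p11} splits into {p2,p11} and {p1}.
No further refinement is possible. Final partition (8 blocks): {p6,p9} | {p2,p11} | {p5} | {p10} | {p3} | {p4} | {p8} | {p1}.
The equivalence class containing p6 is {p6,p9}, of size 2.

2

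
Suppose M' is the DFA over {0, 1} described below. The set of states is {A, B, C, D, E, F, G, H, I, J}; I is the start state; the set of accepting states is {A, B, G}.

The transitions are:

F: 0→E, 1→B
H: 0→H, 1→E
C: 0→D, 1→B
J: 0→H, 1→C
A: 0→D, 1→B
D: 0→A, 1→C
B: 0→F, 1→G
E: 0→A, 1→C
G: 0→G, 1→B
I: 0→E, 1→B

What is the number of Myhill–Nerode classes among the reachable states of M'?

Reachable states from the start: {A,B,C,D,E,F,G,I}. Unreachable: {H,J} — drop them.
Start with accepting vs non-accepting: {A,B,G} | {C,D,E,F,I}.
On input 0, block {A,B,G} splits into {A,B} and {G}.
Refine {A,B} on symbol 1: members go to different blocks, giving {A} and {B}.
On input 0, block {C,D,E,F,I} splits into {C,F,I} and {D,E}.
Stable partition: {A} | {C,F,I} | {G} | {B} | {D,E} — 5 equivalence classes.

5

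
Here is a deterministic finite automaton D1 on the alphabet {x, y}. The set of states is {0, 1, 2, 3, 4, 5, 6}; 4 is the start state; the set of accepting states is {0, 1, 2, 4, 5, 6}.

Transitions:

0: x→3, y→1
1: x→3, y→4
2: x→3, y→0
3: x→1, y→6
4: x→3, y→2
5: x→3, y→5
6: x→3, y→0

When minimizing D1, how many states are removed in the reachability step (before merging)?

1

No path from 4 leads to 5; the other 6 states are all reachable.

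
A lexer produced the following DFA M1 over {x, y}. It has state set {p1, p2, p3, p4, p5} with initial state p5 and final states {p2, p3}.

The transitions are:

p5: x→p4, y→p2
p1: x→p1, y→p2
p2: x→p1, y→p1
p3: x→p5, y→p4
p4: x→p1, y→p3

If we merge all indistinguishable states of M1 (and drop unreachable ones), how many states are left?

2

Every state is reachable, so we keep all 5.
Initial partition by acceptance: {p2,p3} | {p1,p4,p5}.
No further refinement is possible. Final partition (2 blocks): {p2,p3} | {p1,p4,p5}.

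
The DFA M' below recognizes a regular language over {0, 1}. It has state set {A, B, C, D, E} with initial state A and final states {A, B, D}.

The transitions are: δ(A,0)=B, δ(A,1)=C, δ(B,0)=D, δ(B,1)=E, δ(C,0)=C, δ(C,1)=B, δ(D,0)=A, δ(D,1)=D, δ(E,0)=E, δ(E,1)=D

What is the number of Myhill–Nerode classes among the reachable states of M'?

5

All states are reachable from the start state.
P0 = {A,B,D} | {C,E}.
Refine {A,B,D} on symbol 1: members go to different blocks, giving {A,B} and {D}.
Refine {A,B} on symbol 0: members go to different blocks, giving {A} and {B}.
On input 1, block {C,E} splits into {C} and {E}.
Stable partition: {A} | {C} | {D} | {B} | {E} — 5 equivalence classes.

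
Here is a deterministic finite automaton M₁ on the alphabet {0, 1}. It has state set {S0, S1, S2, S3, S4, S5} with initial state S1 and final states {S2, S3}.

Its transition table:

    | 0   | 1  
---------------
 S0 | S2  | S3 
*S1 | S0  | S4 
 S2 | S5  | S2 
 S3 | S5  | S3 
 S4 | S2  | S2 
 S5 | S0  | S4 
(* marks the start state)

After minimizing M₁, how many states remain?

3

All states are reachable from the start state.
P0 = {S2,S3} | {S0,S1,S4,S5}.
Split {S0,S1,S4,S5} by δ(·,0) → {S0,S4} and {S1,S5}.
No further refinement is possible. Final partition (3 blocks): {S2,S3} | {S0,S4} | {S1,S5}.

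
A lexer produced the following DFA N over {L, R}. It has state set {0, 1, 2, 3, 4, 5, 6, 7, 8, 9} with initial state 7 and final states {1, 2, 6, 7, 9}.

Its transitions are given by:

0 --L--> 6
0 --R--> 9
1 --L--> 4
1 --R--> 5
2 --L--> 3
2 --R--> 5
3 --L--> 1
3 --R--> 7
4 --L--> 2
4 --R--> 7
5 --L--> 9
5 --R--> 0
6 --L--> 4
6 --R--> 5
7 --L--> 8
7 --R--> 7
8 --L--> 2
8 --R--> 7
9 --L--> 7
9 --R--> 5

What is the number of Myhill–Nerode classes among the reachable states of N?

Every state is reachable, so we keep all 10.
Initial partition by acceptance: {1,2,6,7,9} | {0,3,4,5,8}.
Refine {1,2,6,7,9} on symbol L: members go to different blocks, giving {1,2,6,7} and {9}.
Refine {1,2,6,7} on symbol R: members go to different blocks, giving {1,2,6} and {7}.
Refine {0,3,4,5,8} on symbol L: members go to different blocks, giving {0,3,4,8} and {5}.
Split {0,3,4,8} by δ(·,R) → {3,4,8} and {0}.
No further refinement is possible. Final partition (6 blocks): {1,2,6} | {3,4,8} | {9} | {7} | {5} | {0}.

6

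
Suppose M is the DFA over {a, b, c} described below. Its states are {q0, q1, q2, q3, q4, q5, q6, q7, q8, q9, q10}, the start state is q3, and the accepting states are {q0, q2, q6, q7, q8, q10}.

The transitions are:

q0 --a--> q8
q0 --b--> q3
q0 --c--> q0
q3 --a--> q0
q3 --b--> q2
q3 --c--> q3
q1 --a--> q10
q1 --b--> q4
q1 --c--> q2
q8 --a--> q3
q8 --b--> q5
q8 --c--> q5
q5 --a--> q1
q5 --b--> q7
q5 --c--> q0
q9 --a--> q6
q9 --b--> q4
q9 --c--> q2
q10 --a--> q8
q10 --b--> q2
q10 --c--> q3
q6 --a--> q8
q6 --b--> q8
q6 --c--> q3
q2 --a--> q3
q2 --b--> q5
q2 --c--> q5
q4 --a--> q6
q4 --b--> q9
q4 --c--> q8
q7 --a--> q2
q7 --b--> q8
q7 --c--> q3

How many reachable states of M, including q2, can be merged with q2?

Start with accepting vs non-accepting: {q0,q2,q6,q7,q8,q10} | {q1,q3,q4,q5,q9}.
On input a, block {q0,q2,q6,q7,q8,q10} splits into {q0,q6,q7,q10} and {q2,q8}.
On input b, block {q0,q6,q7,q10} splits into {q6,q7,q10} and {q0}.
Refine {q1,q3,q4,q5,q9} on symbol a: members go to different blocks, giving {q1,q4,q9} and {q3} and {q5}.
The partition is now stable with 6 blocks: {q6,q7,q10} | {q1,q4,q9} | {q2,q8} | {q0} | {q3} | {q5}.
The equivalence class containing q2 is {q2,q8}, of size 2.

2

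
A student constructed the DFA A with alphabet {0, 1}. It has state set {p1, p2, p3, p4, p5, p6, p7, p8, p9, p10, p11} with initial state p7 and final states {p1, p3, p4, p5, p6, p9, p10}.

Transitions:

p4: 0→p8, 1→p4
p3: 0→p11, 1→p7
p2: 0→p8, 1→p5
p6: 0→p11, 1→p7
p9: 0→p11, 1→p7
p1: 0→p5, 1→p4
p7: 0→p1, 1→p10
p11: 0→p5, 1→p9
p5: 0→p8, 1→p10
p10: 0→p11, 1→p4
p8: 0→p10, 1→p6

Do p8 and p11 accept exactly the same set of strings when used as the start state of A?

First remove the unreachable states {p2,p3}; 9 states remain.
P0 = {p1,p4,p5,p6,p9,p10} | {p7,p8,p11}.
Split {p1,p4,p5,p6,p9,p10} by δ(·,0) → {p4,p5,p6,p9,p10} and {p1}.
On input 1, block {p4,p5,p6,p9,p10} splits into {p4,p5,p10} and {p6,p9}.
On input 0, block {p7,p8,p11} splits into {p8,p11} and {p7}.
The partition is now stable with 5 blocks: {p4,p5,p10} | {p8,p11} | {p1} | {p6,p9} | {p7}.
p8 and p11 lie in the same block of the stable partition, so they are equivalent — no string distinguishes them.

Yes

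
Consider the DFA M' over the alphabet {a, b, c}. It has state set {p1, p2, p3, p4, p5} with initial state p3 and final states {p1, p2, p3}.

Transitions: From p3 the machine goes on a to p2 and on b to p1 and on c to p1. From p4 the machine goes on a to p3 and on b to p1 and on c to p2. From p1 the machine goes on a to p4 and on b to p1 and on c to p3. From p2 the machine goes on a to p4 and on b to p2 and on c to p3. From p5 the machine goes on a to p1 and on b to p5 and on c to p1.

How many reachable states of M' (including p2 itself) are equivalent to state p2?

First remove the unreachable states {p5}; 4 states remain.
P0 = {p1,p2,p3} | {p4}.
On input a, block {p1,p2,p3} splits into {p1,p2} and {p3}.
No further refinement is possible. Final partition (3 blocks): {p1,p2} | {p4} | {p3}.
State p2 belongs to the block {p1,p2}, which has 2 states.

2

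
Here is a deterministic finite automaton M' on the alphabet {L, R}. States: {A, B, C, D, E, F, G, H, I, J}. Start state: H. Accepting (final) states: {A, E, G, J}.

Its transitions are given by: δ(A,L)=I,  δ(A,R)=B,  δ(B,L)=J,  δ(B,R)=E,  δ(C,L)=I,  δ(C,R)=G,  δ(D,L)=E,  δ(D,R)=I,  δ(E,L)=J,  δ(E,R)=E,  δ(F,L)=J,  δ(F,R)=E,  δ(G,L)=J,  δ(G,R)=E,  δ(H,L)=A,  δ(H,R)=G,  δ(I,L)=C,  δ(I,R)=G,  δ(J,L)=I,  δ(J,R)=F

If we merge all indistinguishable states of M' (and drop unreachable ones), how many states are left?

First remove the unreachable states {D}; 9 states remain.
Start with accepting vs non-accepting: {A,E,G,J} | {B,C,F,H,I}.
Split {A,E,G,J} by δ(·,L) → {A,J} and {E,G}.
On input L, block {B,C,F,H,I} splits into {B,F,H} and {C,I}.
The partition is now stable with 4 blocks: {A,J} | {B,F,H} | {E,G} | {C,I}.

4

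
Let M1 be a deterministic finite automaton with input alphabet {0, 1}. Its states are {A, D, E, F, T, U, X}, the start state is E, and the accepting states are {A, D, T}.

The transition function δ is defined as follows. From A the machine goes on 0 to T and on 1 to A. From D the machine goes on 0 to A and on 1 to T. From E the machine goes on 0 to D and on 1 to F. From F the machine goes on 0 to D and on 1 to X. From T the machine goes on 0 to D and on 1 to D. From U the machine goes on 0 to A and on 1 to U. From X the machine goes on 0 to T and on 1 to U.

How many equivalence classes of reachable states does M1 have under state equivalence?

P0 = {A,D,T} | {E,F,U,X}.
No further refinement is possible. Final partition (2 blocks): {A,D,T} | {E,F,U,X}.

2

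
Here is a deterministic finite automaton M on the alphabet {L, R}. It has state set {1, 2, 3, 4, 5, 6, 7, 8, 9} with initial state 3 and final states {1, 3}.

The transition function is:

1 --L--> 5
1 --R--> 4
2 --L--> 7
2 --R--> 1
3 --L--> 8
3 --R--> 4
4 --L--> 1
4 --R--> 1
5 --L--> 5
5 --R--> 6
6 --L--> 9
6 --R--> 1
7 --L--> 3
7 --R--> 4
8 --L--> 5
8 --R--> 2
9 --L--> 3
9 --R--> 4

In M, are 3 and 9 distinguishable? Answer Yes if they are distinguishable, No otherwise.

Every state is reachable, so we keep all 9.
Start with accepting vs non-accepting: {1,3} | {2,4,5,6,7,8,9}.
Split {2,4,5,6,7,8,9} by δ(·,L) → {2,5,6,8} and {4,7,9}.
Refine {2,5,6,8} on symbol L: members go to different blocks, giving {2,6} and {5,8}.
Refine {4,7,9} on symbol R: members go to different blocks, giving {7,9} and {4}.
Stable partition: {1,3} | {2,6} | {7,9} | {5,8} | {4} — 5 equivalence classes.
3 and 9 end up in different blocks, so they are distinguishable. For instance, the string 'ε' is accepted from only 3.

Yes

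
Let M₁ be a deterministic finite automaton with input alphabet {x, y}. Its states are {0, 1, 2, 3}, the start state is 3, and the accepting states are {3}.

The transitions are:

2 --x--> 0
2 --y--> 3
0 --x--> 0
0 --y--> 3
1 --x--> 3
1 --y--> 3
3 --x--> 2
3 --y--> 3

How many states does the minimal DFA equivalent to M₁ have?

States {1} cannot be reached from the start state, so discard them.
P0 = {3} | {0,2}.
No further refinement is possible. Final partition (2 blocks): {3} | {0,2}.

2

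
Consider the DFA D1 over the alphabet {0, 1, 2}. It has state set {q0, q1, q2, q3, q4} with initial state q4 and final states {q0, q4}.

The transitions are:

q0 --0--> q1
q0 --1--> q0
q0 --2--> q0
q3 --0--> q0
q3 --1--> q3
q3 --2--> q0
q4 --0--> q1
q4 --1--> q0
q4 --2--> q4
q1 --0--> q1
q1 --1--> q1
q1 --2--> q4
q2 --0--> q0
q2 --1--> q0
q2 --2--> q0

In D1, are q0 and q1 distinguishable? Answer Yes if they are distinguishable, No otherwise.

First remove the unreachable states {q2,q3}; 3 states remain.
P0 = {q0,q4} | {q1}.
No further refinement is possible. Final partition (2 blocks): {q0,q4} | {q1}.
q0 and q1 end up in different blocks, so they are distinguishable. For instance, the string 'ε' is accepted from only q0.

Yes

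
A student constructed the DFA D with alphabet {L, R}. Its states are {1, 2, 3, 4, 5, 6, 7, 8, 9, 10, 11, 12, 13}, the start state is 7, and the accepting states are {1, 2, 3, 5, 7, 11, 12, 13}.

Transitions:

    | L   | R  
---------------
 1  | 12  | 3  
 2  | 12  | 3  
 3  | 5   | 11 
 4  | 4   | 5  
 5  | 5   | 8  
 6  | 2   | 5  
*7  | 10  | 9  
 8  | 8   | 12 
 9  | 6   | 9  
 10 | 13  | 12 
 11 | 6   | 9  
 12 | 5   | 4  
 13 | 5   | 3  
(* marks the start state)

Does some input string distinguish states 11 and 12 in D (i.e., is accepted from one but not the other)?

States {1} cannot be reached from the start state, so discard them.
Initial partition by acceptance: {2,3,5,7,11,12,13} | {4,6,8,9,10}.
Split {2,3,5,7,11,12,13} by δ(·,L) → {2,3,5,12,13} and {7,11}.
Refine {2,3,5,12,13} on symbol R: members go to different blocks, giving {2,13} and {5,12} and {3}.
On input L, block {4,6,8,9,10} splits into {4,8,9} and {6,10}.
Split {4,8,9} by δ(·,L) → {4,8} and {9}.
Stable partition: {2,13} | {4,8} | {7,11} | {5,12} | {3} | {6,10} | {9} — 7 equivalence classes.
11 and 12 end up in different blocks, so they are distinguishable. For instance, the string 'L' is accepted from only 12.

Yes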